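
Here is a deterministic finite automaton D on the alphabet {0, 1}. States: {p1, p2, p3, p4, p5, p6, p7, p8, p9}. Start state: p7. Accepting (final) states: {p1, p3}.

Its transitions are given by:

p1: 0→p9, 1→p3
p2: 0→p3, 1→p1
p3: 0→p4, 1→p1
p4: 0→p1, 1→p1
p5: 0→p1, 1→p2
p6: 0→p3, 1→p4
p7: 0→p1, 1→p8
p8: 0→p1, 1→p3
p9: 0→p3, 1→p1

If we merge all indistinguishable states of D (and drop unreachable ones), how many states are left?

First remove the unreachable states {p2,p5,p6}; 6 states remain.
Start with accepting vs non-accepting: {p1,p3} | {p4,p7,p8,p9}.
On input 1, block {p4,p7,p8,p9} splits into {p4,p8,p9} and {p7}.
The partition is now stable with 3 blocks: {p1,p3} | {p4,p8,p9} | {p7}.

3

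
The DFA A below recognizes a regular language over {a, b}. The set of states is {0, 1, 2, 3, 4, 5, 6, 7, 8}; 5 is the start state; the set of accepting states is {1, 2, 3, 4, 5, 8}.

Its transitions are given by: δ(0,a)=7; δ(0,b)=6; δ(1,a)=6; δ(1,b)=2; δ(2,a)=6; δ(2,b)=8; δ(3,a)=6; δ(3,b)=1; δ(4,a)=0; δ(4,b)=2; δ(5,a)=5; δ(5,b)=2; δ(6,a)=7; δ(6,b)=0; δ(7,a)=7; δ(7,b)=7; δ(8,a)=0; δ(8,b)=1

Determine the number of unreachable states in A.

Starting at 5 and following transitions, the reachable set is {0, 1, 2, 5, 6, 7, 8}. That leaves 3, 4 unreachable — 2 in total.

2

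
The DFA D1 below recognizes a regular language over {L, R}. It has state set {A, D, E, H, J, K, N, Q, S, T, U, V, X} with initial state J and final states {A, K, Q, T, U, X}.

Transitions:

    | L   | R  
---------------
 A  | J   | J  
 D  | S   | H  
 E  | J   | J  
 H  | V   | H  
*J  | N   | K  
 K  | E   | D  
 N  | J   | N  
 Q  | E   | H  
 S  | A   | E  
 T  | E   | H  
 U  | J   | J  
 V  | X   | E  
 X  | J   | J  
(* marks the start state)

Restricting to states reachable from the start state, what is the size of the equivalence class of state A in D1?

Reachable states from the start: {A,D,E,H,J,K,N,S,V,X}. Unreachable: {Q,T,U} — drop them.
Initial partition by acceptance: {A,K,X} | {D,E,H,J,N,S,V}.
Refine {D,E,H,J,N,S,V} on symbol L: members go to different blocks, giving {D,E,H,J,N} and {S,V}.
Refine {D,E,H,J,N} on symbol L: members go to different blocks, giving {E,J,N} and {D,H}.
On input R, block {A,K,X} splits into {A,X} and {K}.
Refine {E,J,N} on symbol R: members go to different blocks, giving {E,N} and {J}.
Split {E,N} by δ(·,R) → {N} and {E}.
The partition is now stable with 7 blocks: {A,X} | {N} | {S,V} | {D,H} | {K} | {J} | {E}.
State A belongs to the block {A,X}, which has 2 states.

2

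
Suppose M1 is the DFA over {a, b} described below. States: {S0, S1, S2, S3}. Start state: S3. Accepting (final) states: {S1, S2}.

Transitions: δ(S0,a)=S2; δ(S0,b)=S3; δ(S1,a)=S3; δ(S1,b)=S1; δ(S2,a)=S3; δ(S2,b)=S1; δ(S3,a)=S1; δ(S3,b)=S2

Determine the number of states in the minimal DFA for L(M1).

Reachable states from the start: {S1,S2,S3}. Unreachable: {S0} — drop them.
P0 = {S1,S2} | {S3}.
The partition is now stable with 2 blocks: {S1,S2} | {S3}.

2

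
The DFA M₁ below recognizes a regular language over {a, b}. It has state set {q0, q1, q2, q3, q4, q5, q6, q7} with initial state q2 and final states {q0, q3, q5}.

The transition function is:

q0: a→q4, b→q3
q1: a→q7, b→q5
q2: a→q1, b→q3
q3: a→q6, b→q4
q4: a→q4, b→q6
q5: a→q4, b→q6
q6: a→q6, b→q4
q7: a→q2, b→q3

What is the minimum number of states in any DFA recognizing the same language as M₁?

First remove the unreachable states {q0}; 7 states remain.
Start with accepting vs non-accepting: {q3,q5} | {q1,q2,q4,q6,q7}.
Refine {q1,q2,q4,q6,q7} on symbol b: members go to different blocks, giving {q1,q2,q7} and {q4,q6}.
Stable partition: {q3,q5} | {q1,q2,q7} | {q4,q6} — 3 equivalence classes.

3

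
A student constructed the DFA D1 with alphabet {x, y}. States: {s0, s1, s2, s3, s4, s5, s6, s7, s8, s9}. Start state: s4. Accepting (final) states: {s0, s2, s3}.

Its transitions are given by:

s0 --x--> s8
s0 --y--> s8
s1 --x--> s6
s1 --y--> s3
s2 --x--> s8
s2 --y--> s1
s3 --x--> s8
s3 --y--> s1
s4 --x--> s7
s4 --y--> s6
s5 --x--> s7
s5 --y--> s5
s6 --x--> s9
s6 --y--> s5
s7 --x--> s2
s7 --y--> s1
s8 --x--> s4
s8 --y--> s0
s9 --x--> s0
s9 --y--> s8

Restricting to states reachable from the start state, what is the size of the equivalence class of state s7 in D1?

All states are reachable from the start state.
Initial partition by acceptance: {s0,s2,s3} | {s1,s4,s5,s6,s7,s8,s9}.
On input x, block {s1,s4,s5,s6,s7,s8,s9} splits into {s1,s4,s5,s6,s8} and {s7,s9}.
On input x, block {s1,s4,s5,s6,s8} splits into {s4,s5,s6} and {s1,s8}.
Stable partition: {s0,s2,s3} | {s4,s5,s6} | {s7,s9} | {s1,s8} — 4 equivalence classes.
The equivalence class containing s7 is {s7,s9}, of size 2.

2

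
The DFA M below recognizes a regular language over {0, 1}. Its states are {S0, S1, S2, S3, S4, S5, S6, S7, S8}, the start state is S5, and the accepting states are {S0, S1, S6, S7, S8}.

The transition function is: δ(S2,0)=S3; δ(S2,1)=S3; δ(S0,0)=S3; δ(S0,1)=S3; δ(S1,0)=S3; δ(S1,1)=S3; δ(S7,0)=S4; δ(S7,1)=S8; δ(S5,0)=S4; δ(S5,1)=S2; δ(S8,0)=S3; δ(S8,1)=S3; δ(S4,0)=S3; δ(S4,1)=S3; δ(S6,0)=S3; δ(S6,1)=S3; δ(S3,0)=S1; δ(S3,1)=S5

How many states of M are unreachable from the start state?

BFS from S5 reaches {S1, S2, S3, S4, S5}; the 4 state(s) S0, S6, S7, S8 are never visited.

4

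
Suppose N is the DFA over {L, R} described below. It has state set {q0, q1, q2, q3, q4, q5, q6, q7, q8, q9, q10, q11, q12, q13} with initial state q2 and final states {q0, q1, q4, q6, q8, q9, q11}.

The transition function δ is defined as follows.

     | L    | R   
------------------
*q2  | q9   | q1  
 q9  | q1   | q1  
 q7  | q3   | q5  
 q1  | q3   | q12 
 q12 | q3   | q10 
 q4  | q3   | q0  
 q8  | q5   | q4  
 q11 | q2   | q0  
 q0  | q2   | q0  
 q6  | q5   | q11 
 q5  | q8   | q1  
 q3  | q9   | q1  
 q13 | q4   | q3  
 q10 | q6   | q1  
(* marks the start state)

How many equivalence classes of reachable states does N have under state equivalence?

7

Reachable states from the start: {q0,q1,q2,q3,q4,q5,q6,q8,q9,q10,q11,q12}. Unreachable: {q7,q13} — drop them.
Initial partition by acceptance: {q0,q1,q4,q6,q8,q9,q11} | {q2,q3,q5,q10,q12}.
On input L, block {q0,q1,q4,q6,q8,q9,q11} splits into {q0,q1,q4,q6,q8,q11} and {q9}.
On input R, block {q0,q1,q4,q6,q8,q11} splits into {q0,q4,q6,q8,q11} and {q1}.
On input L, block {q2,q3,q5,q10,q12} splits into {q2,q3} and {q5,q10} and {q12}.
Refine {q0,q4,q6,q8,q11} on symbol L: members go to different blocks, giving {q0,q4,q11} and {q6,q8}.
Stable partition: {q0,q4,q11} | {q2,q3} | {q9} | {q1} | {q5,q10} | {q12} | {q6,q8} — 7 equivalence classes.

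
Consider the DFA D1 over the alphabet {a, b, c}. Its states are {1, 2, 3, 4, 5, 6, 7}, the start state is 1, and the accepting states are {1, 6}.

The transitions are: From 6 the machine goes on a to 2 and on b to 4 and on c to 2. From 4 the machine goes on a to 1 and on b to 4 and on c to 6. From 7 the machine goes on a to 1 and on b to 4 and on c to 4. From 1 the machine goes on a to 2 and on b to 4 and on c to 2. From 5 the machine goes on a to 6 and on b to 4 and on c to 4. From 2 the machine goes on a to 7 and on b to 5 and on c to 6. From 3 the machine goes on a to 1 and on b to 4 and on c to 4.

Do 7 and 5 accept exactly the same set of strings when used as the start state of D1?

States {3} cannot be reached from the start state, so discard them.
Initial partition by acceptance: {1,6} | {2,4,5,7}.
Refine {2,4,5,7} on symbol a: members go to different blocks, giving {4,5,7} and {2}.
On input c, block {4,5,7} splits into {5,7} and {4}.
The partition is now stable with 4 blocks: {1,6} | {5,7} | {2} | {4}.
7 and 5 lie in the same block of the stable partition, so they are equivalent — no string distinguishes them.

Yes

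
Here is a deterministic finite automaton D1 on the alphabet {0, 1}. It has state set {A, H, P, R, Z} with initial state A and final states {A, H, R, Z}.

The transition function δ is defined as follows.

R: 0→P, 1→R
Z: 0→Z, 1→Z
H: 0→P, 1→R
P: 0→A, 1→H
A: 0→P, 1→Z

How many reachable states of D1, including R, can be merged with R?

Every state is reachable, so we keep all 5.
Initial partition by acceptance: {A,H,R,Z} | {P}.
Refine {A,H,R,Z} on symbol 0: members go to different blocks, giving {A,H,R} and {Z}.
Refine {A,H,R} on symbol 1: members go to different blocks, giving {H,R} and {A}.
Stable partition: {H,R} | {P} | {Z} | {A} — 4 equivalence classes.
State R belongs to the block {H,R}, which has 2 states.

2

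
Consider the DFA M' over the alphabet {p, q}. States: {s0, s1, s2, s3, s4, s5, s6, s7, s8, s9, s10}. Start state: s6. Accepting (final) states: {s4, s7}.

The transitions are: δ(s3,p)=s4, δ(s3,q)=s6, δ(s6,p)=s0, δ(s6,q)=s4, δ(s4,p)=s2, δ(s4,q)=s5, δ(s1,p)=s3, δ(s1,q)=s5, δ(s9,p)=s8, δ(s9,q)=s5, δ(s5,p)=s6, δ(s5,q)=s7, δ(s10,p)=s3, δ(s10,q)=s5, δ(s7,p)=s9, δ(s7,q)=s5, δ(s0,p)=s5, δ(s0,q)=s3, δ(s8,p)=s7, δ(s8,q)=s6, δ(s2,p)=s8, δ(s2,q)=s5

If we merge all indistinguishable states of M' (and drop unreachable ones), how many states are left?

6

First remove the unreachable states {s1,s10}; 9 states remain.
Initial partition by acceptance: {s4,s7} | {s0,s2,s3,s5,s6,s8,s9}.
On input p, block {s0,s2,s3,s5,s6,s8,s9} splits into {s0,s2,s5,s6,s9} and {s3,s8}.
On input p, block {s0,s2,s5,s6,s9} splits into {s0,s5,s6} and {s2,s9}.
Refine {s0,s5,s6} on symbol q: members go to different blocks, giving {s5,s6} and {s0}.
On input p, block {s5,s6} splits into {s5} and {s6}.
The partition is now stable with 6 blocks: {s4,s7} | {s5} | {s3,s8} | {s2,s9} | {s0} | {s6}.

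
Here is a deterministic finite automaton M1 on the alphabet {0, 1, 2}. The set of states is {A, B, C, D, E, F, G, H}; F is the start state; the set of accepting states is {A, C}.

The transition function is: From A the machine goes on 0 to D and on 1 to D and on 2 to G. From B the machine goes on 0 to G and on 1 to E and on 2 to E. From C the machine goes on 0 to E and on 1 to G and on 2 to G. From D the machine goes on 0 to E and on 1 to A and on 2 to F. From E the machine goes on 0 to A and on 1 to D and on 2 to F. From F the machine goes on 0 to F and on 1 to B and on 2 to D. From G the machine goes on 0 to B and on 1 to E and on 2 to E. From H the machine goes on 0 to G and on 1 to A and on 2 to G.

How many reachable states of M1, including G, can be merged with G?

2

First remove the unreachable states {C,H}; 6 states remain.
Start with accepting vs non-accepting: {A} | {B,D,E,F,G}.
Refine {B,D,E,F,G} on symbol 0: members go to different blocks, giving {B,D,F,G} and {E}.
Split {B,D,F,G} by δ(·,0) → {B,F,G} and {D}.
Refine {B,F,G} on symbol 1: members go to different blocks, giving {B,G} and {F}.
The partition is now stable with 5 blocks: {A} | {B,G} | {E} | {D} | {F}.
The equivalence class containing G is {B,G}, of size 2.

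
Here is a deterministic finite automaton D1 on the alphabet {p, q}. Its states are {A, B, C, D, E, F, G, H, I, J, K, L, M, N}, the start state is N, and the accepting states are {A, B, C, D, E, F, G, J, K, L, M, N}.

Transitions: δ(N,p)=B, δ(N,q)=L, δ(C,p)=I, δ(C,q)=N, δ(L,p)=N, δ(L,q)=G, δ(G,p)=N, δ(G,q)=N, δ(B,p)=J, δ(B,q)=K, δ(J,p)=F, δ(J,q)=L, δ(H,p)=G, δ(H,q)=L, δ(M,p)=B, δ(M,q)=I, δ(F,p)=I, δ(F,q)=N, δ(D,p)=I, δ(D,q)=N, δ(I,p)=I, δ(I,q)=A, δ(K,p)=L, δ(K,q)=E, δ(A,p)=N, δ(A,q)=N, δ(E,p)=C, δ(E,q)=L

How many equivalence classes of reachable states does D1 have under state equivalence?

First remove the unreachable states {D,H,M}; 11 states remain.
Initial partition by acceptance: {A,B,C,E,F,G,J,K,L,N} | {I}.
Split {A,B,C,E,F,G,J,K,L,N} by δ(·,p) → {A,B,E,G,J,K,L,N} and {C,F}.
Refine {A,B,E,G,J,K,L,N} on symbol p: members go to different blocks, giving {A,B,G,K,L,N} and {E,J}.
Split {A,B,G,K,L,N} by δ(·,p) → {A,G,K,L,N} and {B}.
Refine {A,G,K,L,N} on symbol p: members go to different blocks, giving {A,G,K,L} and {N}.
Split {A,G,K,L} by δ(·,p) → {A,G,L} and {K}.
On input q, block {A,G,L} splits into {A,G} and {L}.
No further refinement is possible. Final partition (8 blocks): {A,G} | {I} | {C,F} | {E,J} | {B} | {N} | {K} | {L}.

8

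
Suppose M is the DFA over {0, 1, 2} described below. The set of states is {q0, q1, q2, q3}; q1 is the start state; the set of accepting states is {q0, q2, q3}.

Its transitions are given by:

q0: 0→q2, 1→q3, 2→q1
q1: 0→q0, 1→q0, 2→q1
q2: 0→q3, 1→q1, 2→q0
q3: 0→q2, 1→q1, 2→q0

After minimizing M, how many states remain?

3

P0 = {q0,q2,q3} | {q1}.
On input 1, block {q0,q2,q3} splits into {q2,q3} and {q0}.
Stable partition: {q2,q3} | {q1} | {q0} — 3 equivalence classes.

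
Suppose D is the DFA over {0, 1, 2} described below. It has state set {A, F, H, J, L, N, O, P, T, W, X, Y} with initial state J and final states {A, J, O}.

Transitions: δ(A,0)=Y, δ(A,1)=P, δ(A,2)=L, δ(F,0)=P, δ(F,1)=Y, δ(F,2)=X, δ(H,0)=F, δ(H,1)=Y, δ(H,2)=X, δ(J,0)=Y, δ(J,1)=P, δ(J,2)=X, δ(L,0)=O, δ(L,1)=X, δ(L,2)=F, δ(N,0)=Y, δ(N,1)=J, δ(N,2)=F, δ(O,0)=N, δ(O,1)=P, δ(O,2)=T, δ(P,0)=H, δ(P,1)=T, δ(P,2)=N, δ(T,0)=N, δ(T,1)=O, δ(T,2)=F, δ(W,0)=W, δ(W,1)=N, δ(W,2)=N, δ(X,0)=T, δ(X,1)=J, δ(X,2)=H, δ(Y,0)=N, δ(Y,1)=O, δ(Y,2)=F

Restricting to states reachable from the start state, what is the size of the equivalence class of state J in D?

Reachable states from the start: {F,H,J,N,O,P,T,X,Y}. Unreachable: {A,L,W} — drop them.
Initial partition by acceptance: {J,O} | {F,H,N,P,T,X,Y}.
Refine {F,H,N,P,T,X,Y} on symbol 1: members go to different blocks, giving {N,T,X,Y} and {F,H,P}.
The partition is now stable with 3 blocks: {J,O} | {N,T,X,Y} | {F,H,P}.
State J belongs to the block {J,O}, which has 2 states.

2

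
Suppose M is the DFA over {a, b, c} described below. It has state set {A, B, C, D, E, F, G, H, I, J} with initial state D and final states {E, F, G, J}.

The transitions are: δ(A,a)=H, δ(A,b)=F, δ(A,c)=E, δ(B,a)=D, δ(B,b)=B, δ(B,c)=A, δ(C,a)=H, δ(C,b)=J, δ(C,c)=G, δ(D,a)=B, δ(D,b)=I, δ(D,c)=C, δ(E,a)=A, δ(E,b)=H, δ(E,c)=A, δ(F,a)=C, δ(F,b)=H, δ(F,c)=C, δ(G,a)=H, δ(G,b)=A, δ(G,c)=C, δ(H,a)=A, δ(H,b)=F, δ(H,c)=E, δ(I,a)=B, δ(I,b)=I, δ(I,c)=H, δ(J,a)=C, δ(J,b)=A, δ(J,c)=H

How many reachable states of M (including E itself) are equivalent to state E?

Every state is reachable, so we keep all 10.
Start with accepting vs non-accepting: {E,F,G,J} | {A,B,C,D,H,I}.
Refine {A,B,C,D,H,I} on symbol b: members go to different blocks, giving {A,C,H} and {B,D,I}.
No further refinement is possible. Final partition (3 blocks): {E,F,G,J} | {A,C,H} | {B,D,I}.
The equivalence class containing E is {E,F,G,J}, of size 4.

4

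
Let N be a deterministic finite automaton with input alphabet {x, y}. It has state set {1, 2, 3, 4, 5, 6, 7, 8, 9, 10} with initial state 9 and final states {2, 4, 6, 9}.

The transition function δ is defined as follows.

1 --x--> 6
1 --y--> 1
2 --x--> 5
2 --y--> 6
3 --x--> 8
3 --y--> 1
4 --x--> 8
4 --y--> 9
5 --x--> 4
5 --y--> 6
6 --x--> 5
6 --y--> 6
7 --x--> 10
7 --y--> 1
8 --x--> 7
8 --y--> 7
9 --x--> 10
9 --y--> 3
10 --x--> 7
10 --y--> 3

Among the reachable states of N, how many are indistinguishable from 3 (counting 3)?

2

Reachable states from the start: {1,3,4,5,6,7,8,9,10}. Unreachable: {2} — drop them.
Initial partition by acceptance: {4,6,9} | {1,3,5,7,8,10}.
Refine {4,6,9} on symbol y: members go to different blocks, giving {4,6} and {9}.
Refine {4,6} on symbol y: members go to different blocks, giving {4} and {6}.
Split {1,3,5,7,8,10} by δ(·,x) → {3,7,8,10} and {1} and {5}.
Refine {3,7,8,10} on symbol y: members go to different blocks, giving {3,7} and {8,10}.
No further refinement is possible. Final partition (7 blocks): {4} | {3,7} | {9} | {6} | {1} | {5} | {8,10}.
State 3 belongs to the block {3,7}, which has 2 states.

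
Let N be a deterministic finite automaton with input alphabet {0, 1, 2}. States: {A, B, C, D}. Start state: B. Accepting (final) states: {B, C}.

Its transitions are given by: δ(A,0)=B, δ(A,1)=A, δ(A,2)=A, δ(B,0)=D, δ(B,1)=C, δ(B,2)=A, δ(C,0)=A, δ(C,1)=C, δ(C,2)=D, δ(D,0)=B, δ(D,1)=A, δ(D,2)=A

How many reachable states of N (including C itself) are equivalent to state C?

Every state is reachable, so we keep all 4.
Start with accepting vs non-accepting: {B,C} | {A,D}.
Stable partition: {B,C} | {A,D} — 2 equivalence classes.
State C belongs to the block {B,C}, which has 2 states.

2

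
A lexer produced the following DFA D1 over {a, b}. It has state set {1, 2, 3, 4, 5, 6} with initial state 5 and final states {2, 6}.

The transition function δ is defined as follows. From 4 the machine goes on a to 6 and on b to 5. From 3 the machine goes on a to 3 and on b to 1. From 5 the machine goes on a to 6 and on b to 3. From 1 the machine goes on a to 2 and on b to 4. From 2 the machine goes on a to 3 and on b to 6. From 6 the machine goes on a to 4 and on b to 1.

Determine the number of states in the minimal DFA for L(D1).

6

P0 = {2,6} | {1,3,4,5}.
On input b, block {2,6} splits into {2} and {6}.
Refine {1,3,4,5} on symbol a: members go to different blocks, giving {4,5} and {1} and {3}.
Refine {4,5} on symbol b: members go to different blocks, giving {4} and {5}.
Stable partition: {2} | {4} | {6} | {1} | {3} | {5} — 6 equivalence classes.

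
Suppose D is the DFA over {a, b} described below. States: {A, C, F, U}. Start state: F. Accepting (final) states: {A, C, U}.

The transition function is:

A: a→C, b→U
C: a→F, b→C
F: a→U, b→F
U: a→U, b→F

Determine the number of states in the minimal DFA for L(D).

States {A,C} cannot be reached from the start state, so discard them.
Initial partition by acceptance: {U} | {F}.
The partition is now stable with 2 blocks: {U} | {F}.

2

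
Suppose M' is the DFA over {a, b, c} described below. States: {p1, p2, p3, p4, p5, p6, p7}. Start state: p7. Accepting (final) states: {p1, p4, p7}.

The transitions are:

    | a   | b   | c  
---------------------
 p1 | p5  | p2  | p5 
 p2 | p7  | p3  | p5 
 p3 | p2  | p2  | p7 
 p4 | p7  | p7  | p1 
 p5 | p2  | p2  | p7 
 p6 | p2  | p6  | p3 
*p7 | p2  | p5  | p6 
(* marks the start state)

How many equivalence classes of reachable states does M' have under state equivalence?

4

First remove the unreachable states {p1,p4}; 5 states remain.
P0 = {p7} | {p2,p3,p5,p6}.
On input a, block {p2,p3,p5,p6} splits into {p3,p5,p6} and {p2}.
Split {p3,p5,p6} by δ(·,b) → {p3,p5} and {p6}.
Stable partition: {p7} | {p3,p5} | {p2} | {p6} — 4 equivalence classes.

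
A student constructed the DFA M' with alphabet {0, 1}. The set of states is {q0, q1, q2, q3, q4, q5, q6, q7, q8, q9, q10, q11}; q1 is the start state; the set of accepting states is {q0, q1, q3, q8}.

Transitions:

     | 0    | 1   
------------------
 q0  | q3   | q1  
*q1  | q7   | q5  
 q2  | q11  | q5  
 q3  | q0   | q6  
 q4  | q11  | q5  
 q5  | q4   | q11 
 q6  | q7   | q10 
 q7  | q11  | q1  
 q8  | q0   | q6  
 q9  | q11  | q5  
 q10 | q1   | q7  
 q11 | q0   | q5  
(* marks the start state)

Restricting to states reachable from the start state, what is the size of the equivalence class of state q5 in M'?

First remove the unreachable states {q2,q8,q9}; 9 states remain.
P0 = {q0,q1,q3} | {q4,q5,q6,q7,q10,q11}.
Split {q0,q1,q3} by δ(·,0) → {q0,q3} and {q1}.
Refine {q0,q3} on symbol 1: members go to different blocks, giving {q0} and {q3}.
Refine {q4,q5,q6,q7,q10,q11} on symbol 0: members go to different blocks, giving {q4,q5,q6,q7} and {q10} and {q11}.
Refine {q4,q5,q6,q7} on symbol 0: members go to different blocks, giving {q4,q7} and {q5,q6}.
Refine {q4,q7} on symbol 1: members go to different blocks, giving {q4} and {q7}.
Refine {q5,q6} on symbol 0: members go to different blocks, giving {q5} and {q6}.
The partition is now stable with 9 blocks: {q0} | {q4} | {q1} | {q3} | {q10} | {q11} | {q5} | {q7} | {q6}.
State q5 belongs to the block {q5}, which has 1 states.

1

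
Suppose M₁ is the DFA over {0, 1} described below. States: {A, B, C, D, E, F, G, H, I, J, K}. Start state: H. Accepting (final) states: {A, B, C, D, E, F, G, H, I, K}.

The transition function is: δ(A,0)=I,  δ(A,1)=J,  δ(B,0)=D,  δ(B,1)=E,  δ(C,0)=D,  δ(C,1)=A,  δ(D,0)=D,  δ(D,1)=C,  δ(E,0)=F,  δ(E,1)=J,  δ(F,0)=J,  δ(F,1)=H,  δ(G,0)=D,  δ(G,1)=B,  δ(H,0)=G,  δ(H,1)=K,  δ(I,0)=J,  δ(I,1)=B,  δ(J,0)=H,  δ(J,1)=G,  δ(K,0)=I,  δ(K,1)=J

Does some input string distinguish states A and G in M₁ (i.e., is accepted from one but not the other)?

P0 = {A,B,C,D,E,F,G,H,I,K} | {J}.
Refine {A,B,C,D,E,F,G,H,I,K} on symbol 0: members go to different blocks, giving {A,B,C,D,E,G,H,K} and {F,I}.
Refine {A,B,C,D,E,G,H,K} on symbol 0: members go to different blocks, giving {B,C,D,G,H} and {A,E,K}.
Split {B,C,D,G,H} by δ(·,1) → {B,C,H} and {D,G}.
Stable partition: {B,C,H} | {J} | {F,I} | {A,E,K} | {D,G} — 5 equivalence classes.
A and G end up in different blocks, so they are distinguishable. For instance, the string '1' is accepted from only G.

Yes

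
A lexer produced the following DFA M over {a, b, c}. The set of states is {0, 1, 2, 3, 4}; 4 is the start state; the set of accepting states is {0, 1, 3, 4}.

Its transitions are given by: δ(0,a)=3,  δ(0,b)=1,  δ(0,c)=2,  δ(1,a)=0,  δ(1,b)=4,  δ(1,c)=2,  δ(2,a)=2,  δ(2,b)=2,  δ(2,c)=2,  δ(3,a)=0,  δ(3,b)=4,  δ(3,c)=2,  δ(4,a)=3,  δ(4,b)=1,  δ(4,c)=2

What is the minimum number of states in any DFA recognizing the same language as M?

Every state is reachable, so we keep all 5.
Start with accepting vs non-accepting: {0,1,3,4} | {2}.
The partition is now stable with 2 blocks: {0,1,3,4} | {2}.

2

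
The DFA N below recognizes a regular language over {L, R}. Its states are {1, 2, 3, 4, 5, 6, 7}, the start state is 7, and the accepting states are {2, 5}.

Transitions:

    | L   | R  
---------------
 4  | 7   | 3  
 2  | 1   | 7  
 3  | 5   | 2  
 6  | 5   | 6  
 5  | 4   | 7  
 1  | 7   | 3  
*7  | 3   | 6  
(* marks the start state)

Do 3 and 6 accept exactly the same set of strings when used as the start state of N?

No

Initial partition by acceptance: {2,5} | {1,3,4,6,7}.
On input L, block {1,3,4,6,7} splits into {1,4,7} and {3,6}.
Refine {1,4,7} on symbol L: members go to different blocks, giving {1,4} and {7}.
On input R, block {3,6} splits into {3} and {6}.
The partition is now stable with 5 blocks: {2,5} | {1,4} | {3} | {7} | {6}.
3 and 6 end up in different blocks, so they are distinguishable. For instance, the string 'R' is accepted from only 3.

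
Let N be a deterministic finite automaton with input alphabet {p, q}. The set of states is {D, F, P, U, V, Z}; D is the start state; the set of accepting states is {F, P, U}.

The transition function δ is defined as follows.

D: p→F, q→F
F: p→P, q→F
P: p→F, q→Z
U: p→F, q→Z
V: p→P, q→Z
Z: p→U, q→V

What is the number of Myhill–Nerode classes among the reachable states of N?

Initial partition by acceptance: {F,P,U} | {D,V,Z}.
Refine {F,P,U} on symbol q: members go to different blocks, giving {P,U} and {F}.
Split {D,V,Z} by δ(·,p) → {V,Z} and {D}.
The partition is now stable with 4 blocks: {P,U} | {V,Z} | {F} | {D}.

4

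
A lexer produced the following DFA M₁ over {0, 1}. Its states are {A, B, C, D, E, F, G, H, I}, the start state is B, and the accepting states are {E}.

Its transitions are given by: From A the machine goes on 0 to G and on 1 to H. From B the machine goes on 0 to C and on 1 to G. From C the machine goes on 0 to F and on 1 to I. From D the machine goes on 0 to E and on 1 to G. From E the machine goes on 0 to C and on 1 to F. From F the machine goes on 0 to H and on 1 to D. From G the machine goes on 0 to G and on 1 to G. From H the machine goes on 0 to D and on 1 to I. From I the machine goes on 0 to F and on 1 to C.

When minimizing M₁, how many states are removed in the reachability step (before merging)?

Starting at B and following transitions, the reachable set is {B, C, D, E, F, G, H, I}. That leaves A unreachable — 1 in total.

1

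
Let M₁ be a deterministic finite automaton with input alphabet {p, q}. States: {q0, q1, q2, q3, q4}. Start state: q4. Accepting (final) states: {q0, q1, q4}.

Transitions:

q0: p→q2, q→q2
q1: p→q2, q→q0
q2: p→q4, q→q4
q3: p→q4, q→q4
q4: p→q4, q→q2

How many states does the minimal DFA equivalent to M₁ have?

States {q0,q1,q3} cannot be reached from the start state, so discard them.
Start with accepting vs non-accepting: {q4} | {q2}.
The partition is now stable with 2 blocks: {q4} | {q2}.

2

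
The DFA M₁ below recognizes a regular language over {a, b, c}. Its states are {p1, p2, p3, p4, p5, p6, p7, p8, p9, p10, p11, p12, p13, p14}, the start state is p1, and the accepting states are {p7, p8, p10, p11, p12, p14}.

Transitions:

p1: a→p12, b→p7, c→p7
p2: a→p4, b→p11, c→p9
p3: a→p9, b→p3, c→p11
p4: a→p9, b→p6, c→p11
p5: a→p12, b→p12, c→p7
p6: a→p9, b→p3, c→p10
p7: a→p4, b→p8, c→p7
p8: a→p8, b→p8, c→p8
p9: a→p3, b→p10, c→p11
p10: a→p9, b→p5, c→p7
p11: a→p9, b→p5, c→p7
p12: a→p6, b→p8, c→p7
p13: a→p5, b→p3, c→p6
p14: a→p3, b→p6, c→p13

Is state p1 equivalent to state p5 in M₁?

States {p2,p13,p14} cannot be reached from the start state, so discard them.
Start with accepting vs non-accepting: {p7,p8,p10,p11,p12} | {p1,p3,p4,p5,p6,p9}.
On input a, block {p7,p8,p10,p11,p12} splits into {p7,p10,p11,p12} and {p8}.
Split {p7,p10,p11,p12} by δ(·,b) → {p7,p12} and {p10,p11}.
On input a, block {p1,p3,p4,p5,p6,p9} splits into {p3,p4,p6,p9} and {p1,p5}.
Split {p3,p4,p6,p9} by δ(·,b) → {p3,p4,p6} and {p9}.
The partition is now stable with 6 blocks: {p7,p12} | {p3,p4,p6} | {p8} | {p10,p11} | {p1,p5} | {p9}.
p1 and p5 lie in the same block of the stable partition, so they are equivalent — no string distinguishes them.

Yes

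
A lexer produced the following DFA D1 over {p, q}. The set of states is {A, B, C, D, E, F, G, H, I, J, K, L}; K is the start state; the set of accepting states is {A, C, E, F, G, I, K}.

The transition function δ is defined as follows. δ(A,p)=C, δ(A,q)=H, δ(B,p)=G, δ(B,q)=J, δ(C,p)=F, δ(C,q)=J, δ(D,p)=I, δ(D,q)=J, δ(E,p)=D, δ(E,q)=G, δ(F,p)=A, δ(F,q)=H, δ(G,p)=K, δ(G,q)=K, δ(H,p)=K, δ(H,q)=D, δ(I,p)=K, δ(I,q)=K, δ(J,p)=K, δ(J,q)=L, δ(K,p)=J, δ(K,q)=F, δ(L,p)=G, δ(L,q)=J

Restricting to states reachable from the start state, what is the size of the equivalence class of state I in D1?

States {B,E} cannot be reached from the start state, so discard them.
Initial partition by acceptance: {A,C,F,G,I,K} | {D,H,J,L}.
Split {A,C,F,G,I,K} by δ(·,p) → {A,C,F,G,I} and {K}.
On input p, block {A,C,F,G,I} splits into {A,C,F} and {G,I}.
Split {D,H,J,L} by δ(·,p) → {D,L} and {H,J}.
No further refinement is possible. Final partition (5 blocks): {A,C,F} | {D,L} | {K} | {G,I} | {H,J}.
The equivalence class containing I is {G,I}, of size 2.

2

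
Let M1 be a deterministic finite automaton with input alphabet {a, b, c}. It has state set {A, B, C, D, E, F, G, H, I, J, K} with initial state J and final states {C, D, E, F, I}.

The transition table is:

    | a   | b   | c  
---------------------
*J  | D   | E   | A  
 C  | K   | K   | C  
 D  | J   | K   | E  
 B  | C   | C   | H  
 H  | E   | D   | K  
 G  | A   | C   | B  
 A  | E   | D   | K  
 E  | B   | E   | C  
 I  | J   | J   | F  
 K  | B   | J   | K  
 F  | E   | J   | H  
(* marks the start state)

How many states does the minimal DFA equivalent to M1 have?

7

States {F,G,I} cannot be reached from the start state, so discard them.
Initial partition by acceptance: {C,D,E} | {A,B,H,J,K}.
On input b, block {C,D,E} splits into {C,D} and {E}.
On input c, block {C,D} splits into {C} and {D}.
Split {A,B,H,J,K} by δ(·,a) → {A,H} and {B} and {J} and {K}.
No further refinement is possible. Final partition (7 blocks): {C} | {A,H} | {E} | {D} | {B} | {J} | {K}.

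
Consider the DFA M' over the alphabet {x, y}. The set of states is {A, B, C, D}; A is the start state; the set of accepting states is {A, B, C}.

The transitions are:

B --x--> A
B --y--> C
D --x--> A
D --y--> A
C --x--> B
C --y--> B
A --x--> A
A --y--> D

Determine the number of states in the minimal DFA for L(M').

States {B,C} cannot be reached from the start state, so discard them.
Initial partition by acceptance: {A} | {D}.
No further refinement is possible. Final partition (2 blocks): {A} | {D}.

2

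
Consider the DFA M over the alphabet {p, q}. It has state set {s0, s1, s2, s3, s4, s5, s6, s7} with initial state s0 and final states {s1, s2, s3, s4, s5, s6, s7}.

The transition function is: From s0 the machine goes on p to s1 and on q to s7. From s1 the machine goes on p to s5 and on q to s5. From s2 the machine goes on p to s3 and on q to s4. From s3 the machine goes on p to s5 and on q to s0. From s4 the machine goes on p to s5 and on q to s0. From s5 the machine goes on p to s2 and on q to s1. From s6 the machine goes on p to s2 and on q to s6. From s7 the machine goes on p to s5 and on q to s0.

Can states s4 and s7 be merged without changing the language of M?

Yes

States {s6} cannot be reached from the start state, so discard them.
P0 = {s1,s2,s3,s4,s5,s7} | {s0}.
Refine {s1,s2,s3,s4,s5,s7} on symbol q: members go to different blocks, giving {s1,s2,s5} and {s3,s4,s7}.
Refine {s1,s2,s5} on symbol p: members go to different blocks, giving {s1,s5} and {s2}.
On input p, block {s1,s5} splits into {s1} and {s5}.
Stable partition: {s1} | {s0} | {s3,s4,s7} | {s2} | {s5} — 5 equivalence classes.
s4 and s7 lie in the same block of the stable partition, so they are equivalent — no string distinguishes them.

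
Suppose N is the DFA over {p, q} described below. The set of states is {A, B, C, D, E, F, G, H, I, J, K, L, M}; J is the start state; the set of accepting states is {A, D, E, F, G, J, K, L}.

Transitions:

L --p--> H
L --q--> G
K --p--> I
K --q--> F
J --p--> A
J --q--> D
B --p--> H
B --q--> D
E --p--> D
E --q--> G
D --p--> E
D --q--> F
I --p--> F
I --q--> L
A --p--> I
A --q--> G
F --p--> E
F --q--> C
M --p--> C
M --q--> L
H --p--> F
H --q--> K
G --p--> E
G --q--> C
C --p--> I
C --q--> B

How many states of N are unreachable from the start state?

1

BFS from J reaches {A, B, C, D, E, F, G, H, I, J, K, L}; the 1 state(s) M are never visited.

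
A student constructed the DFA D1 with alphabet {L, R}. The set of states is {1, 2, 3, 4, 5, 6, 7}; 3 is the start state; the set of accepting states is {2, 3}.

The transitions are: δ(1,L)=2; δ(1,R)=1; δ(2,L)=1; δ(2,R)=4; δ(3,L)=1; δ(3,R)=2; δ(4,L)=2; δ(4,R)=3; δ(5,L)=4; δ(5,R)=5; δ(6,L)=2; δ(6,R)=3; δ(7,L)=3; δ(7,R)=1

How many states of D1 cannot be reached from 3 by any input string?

3

BFS from 3 reaches {1, 2, 3, 4}; the 3 state(s) 5, 6, 7 are never visited.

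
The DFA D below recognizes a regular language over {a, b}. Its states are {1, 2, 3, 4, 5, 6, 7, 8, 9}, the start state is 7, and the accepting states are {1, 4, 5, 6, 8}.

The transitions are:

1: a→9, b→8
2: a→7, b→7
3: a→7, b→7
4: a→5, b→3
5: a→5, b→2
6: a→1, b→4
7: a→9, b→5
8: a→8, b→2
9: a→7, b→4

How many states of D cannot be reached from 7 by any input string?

Starting at 7 and following transitions, the reachable set is {2, 3, 4, 5, 7, 9}. That leaves 1, 6, 8 unreachable — 3 in total.

3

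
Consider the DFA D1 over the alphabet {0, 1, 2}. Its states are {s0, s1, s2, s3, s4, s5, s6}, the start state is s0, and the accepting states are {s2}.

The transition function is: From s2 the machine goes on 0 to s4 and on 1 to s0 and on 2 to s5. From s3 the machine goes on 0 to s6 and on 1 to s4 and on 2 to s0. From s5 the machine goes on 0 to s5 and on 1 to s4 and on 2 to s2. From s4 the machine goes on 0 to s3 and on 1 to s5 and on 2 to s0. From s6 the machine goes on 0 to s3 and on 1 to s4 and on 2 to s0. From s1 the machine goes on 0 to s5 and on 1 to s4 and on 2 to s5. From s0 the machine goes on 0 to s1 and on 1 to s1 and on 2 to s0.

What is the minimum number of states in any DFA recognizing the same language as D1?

6

Every state is reachable, so we keep all 7.
P0 = {s2} | {s0,s1,s3,s4,s5,s6}.
On input 2, block {s0,s1,s3,s4,s5,s6} splits into {s0,s1,s3,s4,s6} and {s5}.
Split {s0,s1,s3,s4,s6} by δ(·,0) → {s0,s3,s4,s6} and {s1}.
Split {s0,s3,s4,s6} by δ(·,0) → {s3,s4,s6} and {s0}.
Refine {s3,s4,s6} on symbol 1: members go to different blocks, giving {s3,s6} and {s4}.
The partition is now stable with 6 blocks: {s2} | {s3,s6} | {s5} | {s1} | {s0} | {s4}.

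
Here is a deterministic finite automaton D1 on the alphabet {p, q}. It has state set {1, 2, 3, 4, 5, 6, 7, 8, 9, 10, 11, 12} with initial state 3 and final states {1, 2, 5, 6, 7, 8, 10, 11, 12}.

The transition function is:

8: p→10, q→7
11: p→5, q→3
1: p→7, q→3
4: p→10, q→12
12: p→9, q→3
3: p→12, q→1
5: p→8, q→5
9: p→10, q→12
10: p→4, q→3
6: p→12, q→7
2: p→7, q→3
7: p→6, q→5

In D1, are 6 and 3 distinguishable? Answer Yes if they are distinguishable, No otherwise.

States {2,11} cannot be reached from the start state, so discard them.
Initial partition by acceptance: {1,5,6,7,8,10,12} | {3,4,9}.
Split {1,5,6,7,8,10,12} by δ(·,p) → {1,5,6,7,8} and {10,12}.
Refine {1,5,6,7,8} on symbol p: members go to different blocks, giving {1,5,7} and {6,8}.
On input p, block {1,5,7} splits into {5,7} and {1}.
On input q, block {3,4,9} splits into {4,9} and {3}.
The partition is now stable with 6 blocks: {5,7} | {4,9} | {10,12} | {6,8} | {1} | {3}.
6 and 3 end up in different blocks, so they are distinguishable. For instance, the string 'ε' is accepted from only 6.

Yes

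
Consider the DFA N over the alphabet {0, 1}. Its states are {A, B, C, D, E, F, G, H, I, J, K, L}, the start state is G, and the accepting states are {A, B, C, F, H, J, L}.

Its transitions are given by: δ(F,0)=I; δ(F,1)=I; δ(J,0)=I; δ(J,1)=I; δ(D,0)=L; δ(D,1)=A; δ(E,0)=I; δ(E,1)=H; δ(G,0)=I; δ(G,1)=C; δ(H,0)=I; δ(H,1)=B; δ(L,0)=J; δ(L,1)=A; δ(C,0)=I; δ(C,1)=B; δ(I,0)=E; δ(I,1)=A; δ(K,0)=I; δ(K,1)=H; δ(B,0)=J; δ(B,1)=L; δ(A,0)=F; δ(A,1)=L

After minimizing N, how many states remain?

Reachable states from the start: {A,B,C,E,F,G,H,I,J,L}. Unreachable: {D,K} — drop them.
Initial partition by acceptance: {A,B,C,F,H,J,L} | {E,G,I}.
On input 0, block {A,B,C,F,H,J,L} splits into {C,F,H,J} and {A,B,L}.
Refine {C,F,H,J} on symbol 1: members go to different blocks, giving {C,H} and {F,J}.
Split {E,G,I} by δ(·,1) → {E,G} and {I}.
The partition is now stable with 5 blocks: {C,H} | {E,G} | {A,B,L} | {F,J} | {I}.

5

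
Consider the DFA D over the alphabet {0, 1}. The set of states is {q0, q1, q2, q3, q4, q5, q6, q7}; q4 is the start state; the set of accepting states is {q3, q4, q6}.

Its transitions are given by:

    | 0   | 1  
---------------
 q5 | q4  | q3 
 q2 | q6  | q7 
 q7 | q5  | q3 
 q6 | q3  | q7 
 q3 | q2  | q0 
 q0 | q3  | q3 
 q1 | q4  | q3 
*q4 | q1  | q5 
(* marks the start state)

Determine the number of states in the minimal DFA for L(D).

7

Every state is reachable, so we keep all 8.
Start with accepting vs non-accepting: {q3,q4,q6} | {q0,q1,q2,q5,q7}.
Split {q3,q4,q6} by δ(·,0) → {q3,q4} and {q6}.
On input 0, block {q0,q1,q2,q5,q7} splits into {q0,q1,q5} and {q2} and {q7}.
Refine {q3,q4} on symbol 0: members go to different blocks, giving {q3} and {q4}.
Refine {q0,q1,q5} on symbol 0: members go to different blocks, giving {q1,q5} and {q0}.
The partition is now stable with 7 blocks: {q3} | {q1,q5} | {q6} | {q2} | {q7} | {q4} | {q0}.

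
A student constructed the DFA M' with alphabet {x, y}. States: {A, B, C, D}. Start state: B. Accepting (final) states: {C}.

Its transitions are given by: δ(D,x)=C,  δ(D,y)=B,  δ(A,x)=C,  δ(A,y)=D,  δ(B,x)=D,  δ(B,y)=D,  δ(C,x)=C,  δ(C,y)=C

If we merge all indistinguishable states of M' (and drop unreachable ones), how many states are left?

First remove the unreachable states {A}; 3 states remain.
P0 = {C} | {B,D}.
Refine {B,D} on symbol x: members go to different blocks, giving {B} and {D}.
The partition is now stable with 3 blocks: {C} | {B} | {D}.

3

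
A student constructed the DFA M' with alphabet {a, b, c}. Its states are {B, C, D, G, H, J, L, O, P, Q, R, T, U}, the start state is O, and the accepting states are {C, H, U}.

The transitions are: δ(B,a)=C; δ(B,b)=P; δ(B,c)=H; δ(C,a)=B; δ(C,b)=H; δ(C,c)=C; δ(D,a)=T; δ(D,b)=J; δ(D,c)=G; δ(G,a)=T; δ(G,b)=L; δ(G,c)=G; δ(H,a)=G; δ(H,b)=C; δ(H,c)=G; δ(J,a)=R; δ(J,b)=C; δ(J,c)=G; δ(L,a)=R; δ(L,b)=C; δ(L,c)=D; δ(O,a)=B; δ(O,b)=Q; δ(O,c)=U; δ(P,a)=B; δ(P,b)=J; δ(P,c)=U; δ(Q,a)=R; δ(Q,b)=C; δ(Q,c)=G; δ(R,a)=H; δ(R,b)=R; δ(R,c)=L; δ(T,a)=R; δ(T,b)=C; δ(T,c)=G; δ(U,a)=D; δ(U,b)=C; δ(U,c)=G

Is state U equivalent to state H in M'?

Yes

All states are reachable from the start state.
Start with accepting vs non-accepting: {C,H,U} | {B,D,G,J,L,O,P,Q,R,T}.
Split {C,H,U} by δ(·,c) → {H,U} and {C}.
Refine {B,D,G,J,L,O,P,Q,R,T} on symbol a: members go to different blocks, giving {D,G,J,L,O,P,Q,T} and {B} and {R}.
On input a, block {D,G,J,L,O,P,Q,T} splits into {J,L,Q,T} and {O,P} and {D,G}.
Stable partition: {H,U} | {J,L,Q,T} | {C} | {B} | {R} | {O,P} | {D,G} — 7 equivalence classes.
U and H lie in the same block of the stable partition, so they are equivalent — no string distinguishes them.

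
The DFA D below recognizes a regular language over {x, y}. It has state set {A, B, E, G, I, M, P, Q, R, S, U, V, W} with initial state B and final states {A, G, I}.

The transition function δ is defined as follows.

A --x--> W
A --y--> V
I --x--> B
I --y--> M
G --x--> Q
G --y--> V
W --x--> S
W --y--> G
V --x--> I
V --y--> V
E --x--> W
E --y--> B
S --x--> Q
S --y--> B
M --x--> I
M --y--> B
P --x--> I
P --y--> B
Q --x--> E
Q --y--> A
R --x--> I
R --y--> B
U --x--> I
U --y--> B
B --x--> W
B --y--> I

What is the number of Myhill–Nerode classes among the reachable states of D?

Reachable states from the start: {A,B,E,G,I,M,Q,S,V,W}. Unreachable: {P,R,U} — drop them.
Initial partition by acceptance: {A,G,I} | {B,E,M,Q,S,V,W}.
Split {B,E,M,Q,S,V,W} by δ(·,x) → {B,E,Q,S,W} and {M,V}.
Refine {B,E,Q,S,W} on symbol y: members go to different blocks, giving {B,Q,W} and {E,S}.
Split {B,Q,W} by δ(·,x) → {Q,W} and {B}.
On input x, block {A,G,I} splits into {A,G} and {I}.
On input y, block {M,V} splits into {V} and {M}.
The partition is now stable with 7 blocks: {A,G} | {Q,W} | {V} | {E,S} | {B} | {I} | {M}.

7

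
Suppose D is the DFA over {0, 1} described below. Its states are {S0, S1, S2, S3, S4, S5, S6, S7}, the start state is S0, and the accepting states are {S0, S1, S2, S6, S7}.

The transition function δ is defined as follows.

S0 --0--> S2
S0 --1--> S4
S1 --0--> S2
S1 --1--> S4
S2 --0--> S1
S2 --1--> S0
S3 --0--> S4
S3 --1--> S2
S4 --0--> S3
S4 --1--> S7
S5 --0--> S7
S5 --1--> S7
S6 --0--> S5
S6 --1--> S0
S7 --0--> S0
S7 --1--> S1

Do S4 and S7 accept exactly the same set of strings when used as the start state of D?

No

First remove the unreachable states {S5,S6}; 6 states remain.
P0 = {S0,S1,S2,S7} | {S3,S4}.
Split {S0,S1,S2,S7} by δ(·,1) → {S0,S1} and {S2,S7}.
The partition is now stable with 3 blocks: {S0,S1} | {S3,S4} | {S2,S7}.
S4 and S7 end up in different blocks, so they are distinguishable. For instance, the string 'ε' is accepted from only S7.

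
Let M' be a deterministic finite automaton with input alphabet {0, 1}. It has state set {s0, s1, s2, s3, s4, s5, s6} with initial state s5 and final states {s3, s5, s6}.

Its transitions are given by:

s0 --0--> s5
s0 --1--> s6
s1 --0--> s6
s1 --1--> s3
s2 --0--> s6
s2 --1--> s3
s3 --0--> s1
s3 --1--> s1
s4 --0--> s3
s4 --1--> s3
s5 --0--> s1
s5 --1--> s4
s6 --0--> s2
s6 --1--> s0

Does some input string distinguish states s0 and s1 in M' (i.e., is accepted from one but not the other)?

Every state is reachable, so we keep all 7.
P0 = {s3,s5,s6} | {s0,s1,s2,s4}.
The partition is now stable with 2 blocks: {s3,s5,s6} | {s0,s1,s2,s4}.
s0 and s1 lie in the same block of the stable partition, so they are equivalent — no string distinguishes them.

No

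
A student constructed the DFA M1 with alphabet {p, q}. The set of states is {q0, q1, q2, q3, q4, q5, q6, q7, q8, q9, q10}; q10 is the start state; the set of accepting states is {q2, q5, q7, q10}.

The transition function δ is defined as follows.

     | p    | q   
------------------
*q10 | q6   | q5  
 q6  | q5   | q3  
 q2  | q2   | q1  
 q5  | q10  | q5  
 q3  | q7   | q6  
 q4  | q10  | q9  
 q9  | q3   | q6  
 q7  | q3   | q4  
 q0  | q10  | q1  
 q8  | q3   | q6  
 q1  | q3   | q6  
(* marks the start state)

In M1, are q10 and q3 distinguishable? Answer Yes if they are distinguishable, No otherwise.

First remove the unreachable states {q0,q1,q2,q8}; 7 states remain.
P0 = {q5,q7,q10} | {q3,q4,q6,q9}.
Split {q5,q7,q10} by δ(·,p) → {q7,q10} and {q5}.
On input q, block {q7,q10} splits into {q7} and {q10}.
On input p, block {q3,q4,q6,q9} splits into {q3} and {q4} and {q6} and {q9}.
No further refinement is possible. Final partition (7 blocks): {q7} | {q3} | {q5} | {q10} | {q4} | {q6} | {q9}.
q10 and q3 end up in different blocks, so they are distinguishable. For instance, the string 'ε' is accepted from only q10.

Yes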